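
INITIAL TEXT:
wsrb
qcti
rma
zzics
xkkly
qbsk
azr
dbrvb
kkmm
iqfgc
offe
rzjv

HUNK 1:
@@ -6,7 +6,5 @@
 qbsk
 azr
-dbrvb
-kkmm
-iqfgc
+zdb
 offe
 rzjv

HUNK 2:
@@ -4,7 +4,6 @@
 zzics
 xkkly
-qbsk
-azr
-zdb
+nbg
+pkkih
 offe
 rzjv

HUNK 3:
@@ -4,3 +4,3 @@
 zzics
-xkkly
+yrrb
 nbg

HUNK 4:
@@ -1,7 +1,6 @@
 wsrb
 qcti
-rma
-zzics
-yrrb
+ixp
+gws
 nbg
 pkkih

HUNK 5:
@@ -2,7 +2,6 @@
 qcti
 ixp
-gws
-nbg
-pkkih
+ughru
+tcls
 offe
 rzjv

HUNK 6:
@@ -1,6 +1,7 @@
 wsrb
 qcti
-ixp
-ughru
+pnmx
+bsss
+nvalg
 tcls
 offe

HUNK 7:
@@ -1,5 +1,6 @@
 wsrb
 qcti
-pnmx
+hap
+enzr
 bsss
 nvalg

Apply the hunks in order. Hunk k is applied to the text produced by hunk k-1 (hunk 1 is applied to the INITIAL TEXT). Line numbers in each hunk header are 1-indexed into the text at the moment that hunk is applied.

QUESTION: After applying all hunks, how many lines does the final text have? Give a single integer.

Answer: 9

Derivation:
Hunk 1: at line 6 remove [dbrvb,kkmm,iqfgc] add [zdb] -> 10 lines: wsrb qcti rma zzics xkkly qbsk azr zdb offe rzjv
Hunk 2: at line 4 remove [qbsk,azr,zdb] add [nbg,pkkih] -> 9 lines: wsrb qcti rma zzics xkkly nbg pkkih offe rzjv
Hunk 3: at line 4 remove [xkkly] add [yrrb] -> 9 lines: wsrb qcti rma zzics yrrb nbg pkkih offe rzjv
Hunk 4: at line 1 remove [rma,zzics,yrrb] add [ixp,gws] -> 8 lines: wsrb qcti ixp gws nbg pkkih offe rzjv
Hunk 5: at line 2 remove [gws,nbg,pkkih] add [ughru,tcls] -> 7 lines: wsrb qcti ixp ughru tcls offe rzjv
Hunk 6: at line 1 remove [ixp,ughru] add [pnmx,bsss,nvalg] -> 8 lines: wsrb qcti pnmx bsss nvalg tcls offe rzjv
Hunk 7: at line 1 remove [pnmx] add [hap,enzr] -> 9 lines: wsrb qcti hap enzr bsss nvalg tcls offe rzjv
Final line count: 9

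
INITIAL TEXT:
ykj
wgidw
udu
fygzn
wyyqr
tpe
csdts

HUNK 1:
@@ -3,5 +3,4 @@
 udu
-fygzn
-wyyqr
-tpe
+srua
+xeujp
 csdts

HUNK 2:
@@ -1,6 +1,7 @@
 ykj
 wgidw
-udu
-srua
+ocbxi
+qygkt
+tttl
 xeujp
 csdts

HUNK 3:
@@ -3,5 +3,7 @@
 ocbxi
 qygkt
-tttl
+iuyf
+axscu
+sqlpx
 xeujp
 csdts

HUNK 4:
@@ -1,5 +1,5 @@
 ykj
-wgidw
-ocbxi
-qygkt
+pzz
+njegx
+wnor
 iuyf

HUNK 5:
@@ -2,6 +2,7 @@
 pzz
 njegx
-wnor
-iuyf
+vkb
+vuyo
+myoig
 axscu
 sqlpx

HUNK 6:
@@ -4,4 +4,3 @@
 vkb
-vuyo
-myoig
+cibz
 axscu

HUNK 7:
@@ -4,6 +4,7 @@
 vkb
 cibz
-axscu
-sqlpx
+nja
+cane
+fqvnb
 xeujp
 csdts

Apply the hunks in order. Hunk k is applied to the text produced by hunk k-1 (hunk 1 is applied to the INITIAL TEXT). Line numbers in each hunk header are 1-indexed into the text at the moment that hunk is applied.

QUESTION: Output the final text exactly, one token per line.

Answer: ykj
pzz
njegx
vkb
cibz
nja
cane
fqvnb
xeujp
csdts

Derivation:
Hunk 1: at line 3 remove [fygzn,wyyqr,tpe] add [srua,xeujp] -> 6 lines: ykj wgidw udu srua xeujp csdts
Hunk 2: at line 1 remove [udu,srua] add [ocbxi,qygkt,tttl] -> 7 lines: ykj wgidw ocbxi qygkt tttl xeujp csdts
Hunk 3: at line 3 remove [tttl] add [iuyf,axscu,sqlpx] -> 9 lines: ykj wgidw ocbxi qygkt iuyf axscu sqlpx xeujp csdts
Hunk 4: at line 1 remove [wgidw,ocbxi,qygkt] add [pzz,njegx,wnor] -> 9 lines: ykj pzz njegx wnor iuyf axscu sqlpx xeujp csdts
Hunk 5: at line 2 remove [wnor,iuyf] add [vkb,vuyo,myoig] -> 10 lines: ykj pzz njegx vkb vuyo myoig axscu sqlpx xeujp csdts
Hunk 6: at line 4 remove [vuyo,myoig] add [cibz] -> 9 lines: ykj pzz njegx vkb cibz axscu sqlpx xeujp csdts
Hunk 7: at line 4 remove [axscu,sqlpx] add [nja,cane,fqvnb] -> 10 lines: ykj pzz njegx vkb cibz nja cane fqvnb xeujp csdts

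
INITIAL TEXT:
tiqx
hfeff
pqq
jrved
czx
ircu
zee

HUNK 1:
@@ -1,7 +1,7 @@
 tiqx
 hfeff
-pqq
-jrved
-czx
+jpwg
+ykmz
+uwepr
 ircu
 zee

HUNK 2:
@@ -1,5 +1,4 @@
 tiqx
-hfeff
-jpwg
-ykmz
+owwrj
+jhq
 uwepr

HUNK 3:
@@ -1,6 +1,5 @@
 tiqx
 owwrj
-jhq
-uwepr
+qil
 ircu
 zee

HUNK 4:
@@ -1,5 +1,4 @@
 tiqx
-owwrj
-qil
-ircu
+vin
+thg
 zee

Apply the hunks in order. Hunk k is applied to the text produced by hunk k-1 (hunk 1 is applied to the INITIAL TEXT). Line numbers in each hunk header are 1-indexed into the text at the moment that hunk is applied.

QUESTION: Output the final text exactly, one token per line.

Answer: tiqx
vin
thg
zee

Derivation:
Hunk 1: at line 1 remove [pqq,jrved,czx] add [jpwg,ykmz,uwepr] -> 7 lines: tiqx hfeff jpwg ykmz uwepr ircu zee
Hunk 2: at line 1 remove [hfeff,jpwg,ykmz] add [owwrj,jhq] -> 6 lines: tiqx owwrj jhq uwepr ircu zee
Hunk 3: at line 1 remove [jhq,uwepr] add [qil] -> 5 lines: tiqx owwrj qil ircu zee
Hunk 4: at line 1 remove [owwrj,qil,ircu] add [vin,thg] -> 4 lines: tiqx vin thg zee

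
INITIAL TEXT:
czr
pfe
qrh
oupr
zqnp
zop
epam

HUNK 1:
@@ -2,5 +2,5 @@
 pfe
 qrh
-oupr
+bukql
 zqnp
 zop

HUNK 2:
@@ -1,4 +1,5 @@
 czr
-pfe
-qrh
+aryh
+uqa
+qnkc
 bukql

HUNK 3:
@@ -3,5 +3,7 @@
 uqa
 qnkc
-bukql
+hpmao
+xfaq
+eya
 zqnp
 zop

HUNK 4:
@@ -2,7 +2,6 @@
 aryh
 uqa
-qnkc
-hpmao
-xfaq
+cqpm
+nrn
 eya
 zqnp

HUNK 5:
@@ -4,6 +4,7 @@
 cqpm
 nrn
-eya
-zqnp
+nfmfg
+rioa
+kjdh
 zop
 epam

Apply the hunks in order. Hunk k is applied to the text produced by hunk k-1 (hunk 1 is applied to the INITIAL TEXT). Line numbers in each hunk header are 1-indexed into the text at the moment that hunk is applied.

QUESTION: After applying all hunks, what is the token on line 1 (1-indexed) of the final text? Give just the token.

Answer: czr

Derivation:
Hunk 1: at line 2 remove [oupr] add [bukql] -> 7 lines: czr pfe qrh bukql zqnp zop epam
Hunk 2: at line 1 remove [pfe,qrh] add [aryh,uqa,qnkc] -> 8 lines: czr aryh uqa qnkc bukql zqnp zop epam
Hunk 3: at line 3 remove [bukql] add [hpmao,xfaq,eya] -> 10 lines: czr aryh uqa qnkc hpmao xfaq eya zqnp zop epam
Hunk 4: at line 2 remove [qnkc,hpmao,xfaq] add [cqpm,nrn] -> 9 lines: czr aryh uqa cqpm nrn eya zqnp zop epam
Hunk 5: at line 4 remove [eya,zqnp] add [nfmfg,rioa,kjdh] -> 10 lines: czr aryh uqa cqpm nrn nfmfg rioa kjdh zop epam
Final line 1: czr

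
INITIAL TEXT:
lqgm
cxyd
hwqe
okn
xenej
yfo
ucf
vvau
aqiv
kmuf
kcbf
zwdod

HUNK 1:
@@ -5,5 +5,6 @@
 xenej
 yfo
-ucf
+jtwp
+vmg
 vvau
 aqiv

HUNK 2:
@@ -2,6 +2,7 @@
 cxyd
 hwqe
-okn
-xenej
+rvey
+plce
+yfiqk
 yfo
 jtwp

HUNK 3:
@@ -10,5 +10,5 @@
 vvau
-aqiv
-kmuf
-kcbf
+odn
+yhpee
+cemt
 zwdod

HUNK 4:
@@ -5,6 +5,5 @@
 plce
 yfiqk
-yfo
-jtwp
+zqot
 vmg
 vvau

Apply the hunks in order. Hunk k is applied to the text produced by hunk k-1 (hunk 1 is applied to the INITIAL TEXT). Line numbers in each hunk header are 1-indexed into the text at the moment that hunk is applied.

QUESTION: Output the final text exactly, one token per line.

Hunk 1: at line 5 remove [ucf] add [jtwp,vmg] -> 13 lines: lqgm cxyd hwqe okn xenej yfo jtwp vmg vvau aqiv kmuf kcbf zwdod
Hunk 2: at line 2 remove [okn,xenej] add [rvey,plce,yfiqk] -> 14 lines: lqgm cxyd hwqe rvey plce yfiqk yfo jtwp vmg vvau aqiv kmuf kcbf zwdod
Hunk 3: at line 10 remove [aqiv,kmuf,kcbf] add [odn,yhpee,cemt] -> 14 lines: lqgm cxyd hwqe rvey plce yfiqk yfo jtwp vmg vvau odn yhpee cemt zwdod
Hunk 4: at line 5 remove [yfo,jtwp] add [zqot] -> 13 lines: lqgm cxyd hwqe rvey plce yfiqk zqot vmg vvau odn yhpee cemt zwdod

Answer: lqgm
cxyd
hwqe
rvey
plce
yfiqk
zqot
vmg
vvau
odn
yhpee
cemt
zwdod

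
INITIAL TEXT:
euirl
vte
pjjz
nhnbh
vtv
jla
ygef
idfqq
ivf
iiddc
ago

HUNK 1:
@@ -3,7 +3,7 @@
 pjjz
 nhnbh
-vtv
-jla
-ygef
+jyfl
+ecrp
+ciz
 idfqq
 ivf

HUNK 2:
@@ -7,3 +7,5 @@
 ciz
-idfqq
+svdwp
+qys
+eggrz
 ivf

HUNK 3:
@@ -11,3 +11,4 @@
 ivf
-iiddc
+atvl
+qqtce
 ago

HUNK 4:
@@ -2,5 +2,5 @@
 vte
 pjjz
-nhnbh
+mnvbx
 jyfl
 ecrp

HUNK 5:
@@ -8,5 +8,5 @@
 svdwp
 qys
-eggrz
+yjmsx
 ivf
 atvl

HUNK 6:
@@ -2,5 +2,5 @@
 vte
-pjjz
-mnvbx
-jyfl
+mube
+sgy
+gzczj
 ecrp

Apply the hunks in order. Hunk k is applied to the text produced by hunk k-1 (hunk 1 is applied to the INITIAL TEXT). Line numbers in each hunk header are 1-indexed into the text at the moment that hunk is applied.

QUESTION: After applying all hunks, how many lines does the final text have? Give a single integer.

Answer: 14

Derivation:
Hunk 1: at line 3 remove [vtv,jla,ygef] add [jyfl,ecrp,ciz] -> 11 lines: euirl vte pjjz nhnbh jyfl ecrp ciz idfqq ivf iiddc ago
Hunk 2: at line 7 remove [idfqq] add [svdwp,qys,eggrz] -> 13 lines: euirl vte pjjz nhnbh jyfl ecrp ciz svdwp qys eggrz ivf iiddc ago
Hunk 3: at line 11 remove [iiddc] add [atvl,qqtce] -> 14 lines: euirl vte pjjz nhnbh jyfl ecrp ciz svdwp qys eggrz ivf atvl qqtce ago
Hunk 4: at line 2 remove [nhnbh] add [mnvbx] -> 14 lines: euirl vte pjjz mnvbx jyfl ecrp ciz svdwp qys eggrz ivf atvl qqtce ago
Hunk 5: at line 8 remove [eggrz] add [yjmsx] -> 14 lines: euirl vte pjjz mnvbx jyfl ecrp ciz svdwp qys yjmsx ivf atvl qqtce ago
Hunk 6: at line 2 remove [pjjz,mnvbx,jyfl] add [mube,sgy,gzczj] -> 14 lines: euirl vte mube sgy gzczj ecrp ciz svdwp qys yjmsx ivf atvl qqtce ago
Final line count: 14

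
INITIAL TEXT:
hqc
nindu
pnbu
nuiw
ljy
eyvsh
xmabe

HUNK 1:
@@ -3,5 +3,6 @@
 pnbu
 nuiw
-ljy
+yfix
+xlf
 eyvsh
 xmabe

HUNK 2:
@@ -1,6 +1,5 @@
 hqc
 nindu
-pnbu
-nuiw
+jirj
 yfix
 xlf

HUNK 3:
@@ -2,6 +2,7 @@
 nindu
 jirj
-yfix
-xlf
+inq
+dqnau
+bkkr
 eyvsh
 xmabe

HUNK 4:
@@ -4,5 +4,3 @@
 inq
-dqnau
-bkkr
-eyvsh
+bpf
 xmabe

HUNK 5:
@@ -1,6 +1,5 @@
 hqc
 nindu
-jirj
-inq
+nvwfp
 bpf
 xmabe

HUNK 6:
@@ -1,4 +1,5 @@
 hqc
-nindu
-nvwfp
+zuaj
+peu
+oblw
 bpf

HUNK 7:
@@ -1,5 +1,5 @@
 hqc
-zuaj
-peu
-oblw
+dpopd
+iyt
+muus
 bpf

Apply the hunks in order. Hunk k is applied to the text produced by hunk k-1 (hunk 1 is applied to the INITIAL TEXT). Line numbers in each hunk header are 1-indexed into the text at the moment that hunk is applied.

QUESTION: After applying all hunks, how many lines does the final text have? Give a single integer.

Answer: 6

Derivation:
Hunk 1: at line 3 remove [ljy] add [yfix,xlf] -> 8 lines: hqc nindu pnbu nuiw yfix xlf eyvsh xmabe
Hunk 2: at line 1 remove [pnbu,nuiw] add [jirj] -> 7 lines: hqc nindu jirj yfix xlf eyvsh xmabe
Hunk 3: at line 2 remove [yfix,xlf] add [inq,dqnau,bkkr] -> 8 lines: hqc nindu jirj inq dqnau bkkr eyvsh xmabe
Hunk 4: at line 4 remove [dqnau,bkkr,eyvsh] add [bpf] -> 6 lines: hqc nindu jirj inq bpf xmabe
Hunk 5: at line 1 remove [jirj,inq] add [nvwfp] -> 5 lines: hqc nindu nvwfp bpf xmabe
Hunk 6: at line 1 remove [nindu,nvwfp] add [zuaj,peu,oblw] -> 6 lines: hqc zuaj peu oblw bpf xmabe
Hunk 7: at line 1 remove [zuaj,peu,oblw] add [dpopd,iyt,muus] -> 6 lines: hqc dpopd iyt muus bpf xmabe
Final line count: 6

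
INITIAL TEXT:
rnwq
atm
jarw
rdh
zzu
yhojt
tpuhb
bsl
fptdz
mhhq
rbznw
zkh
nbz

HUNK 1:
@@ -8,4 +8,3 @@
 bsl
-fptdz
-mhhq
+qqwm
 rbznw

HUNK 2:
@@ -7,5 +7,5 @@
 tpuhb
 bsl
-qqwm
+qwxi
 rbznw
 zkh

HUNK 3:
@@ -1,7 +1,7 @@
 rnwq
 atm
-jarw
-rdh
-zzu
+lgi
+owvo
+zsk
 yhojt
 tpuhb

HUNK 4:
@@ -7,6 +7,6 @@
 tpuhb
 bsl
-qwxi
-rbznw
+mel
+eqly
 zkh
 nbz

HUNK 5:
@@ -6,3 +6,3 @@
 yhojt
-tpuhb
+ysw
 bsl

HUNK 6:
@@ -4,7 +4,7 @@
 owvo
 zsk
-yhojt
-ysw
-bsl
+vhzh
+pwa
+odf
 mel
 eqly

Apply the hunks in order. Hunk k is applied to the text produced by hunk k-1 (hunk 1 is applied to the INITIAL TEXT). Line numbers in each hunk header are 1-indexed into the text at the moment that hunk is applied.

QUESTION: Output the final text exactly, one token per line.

Answer: rnwq
atm
lgi
owvo
zsk
vhzh
pwa
odf
mel
eqly
zkh
nbz

Derivation:
Hunk 1: at line 8 remove [fptdz,mhhq] add [qqwm] -> 12 lines: rnwq atm jarw rdh zzu yhojt tpuhb bsl qqwm rbznw zkh nbz
Hunk 2: at line 7 remove [qqwm] add [qwxi] -> 12 lines: rnwq atm jarw rdh zzu yhojt tpuhb bsl qwxi rbznw zkh nbz
Hunk 3: at line 1 remove [jarw,rdh,zzu] add [lgi,owvo,zsk] -> 12 lines: rnwq atm lgi owvo zsk yhojt tpuhb bsl qwxi rbznw zkh nbz
Hunk 4: at line 7 remove [qwxi,rbznw] add [mel,eqly] -> 12 lines: rnwq atm lgi owvo zsk yhojt tpuhb bsl mel eqly zkh nbz
Hunk 5: at line 6 remove [tpuhb] add [ysw] -> 12 lines: rnwq atm lgi owvo zsk yhojt ysw bsl mel eqly zkh nbz
Hunk 6: at line 4 remove [yhojt,ysw,bsl] add [vhzh,pwa,odf] -> 12 lines: rnwq atm lgi owvo zsk vhzh pwa odf mel eqly zkh nbz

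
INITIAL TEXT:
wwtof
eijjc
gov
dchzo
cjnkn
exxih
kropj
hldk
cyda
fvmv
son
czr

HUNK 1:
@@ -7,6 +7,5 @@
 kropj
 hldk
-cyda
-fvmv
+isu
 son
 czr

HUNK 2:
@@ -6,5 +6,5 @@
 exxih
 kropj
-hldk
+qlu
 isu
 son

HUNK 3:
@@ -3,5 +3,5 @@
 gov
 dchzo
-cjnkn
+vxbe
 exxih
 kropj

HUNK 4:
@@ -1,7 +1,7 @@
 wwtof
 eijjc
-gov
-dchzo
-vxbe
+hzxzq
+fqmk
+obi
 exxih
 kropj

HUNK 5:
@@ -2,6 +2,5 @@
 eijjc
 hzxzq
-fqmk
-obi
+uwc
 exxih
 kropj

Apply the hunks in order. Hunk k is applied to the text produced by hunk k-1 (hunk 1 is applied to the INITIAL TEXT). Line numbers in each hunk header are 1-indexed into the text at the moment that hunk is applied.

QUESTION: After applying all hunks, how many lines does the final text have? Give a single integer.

Hunk 1: at line 7 remove [cyda,fvmv] add [isu] -> 11 lines: wwtof eijjc gov dchzo cjnkn exxih kropj hldk isu son czr
Hunk 2: at line 6 remove [hldk] add [qlu] -> 11 lines: wwtof eijjc gov dchzo cjnkn exxih kropj qlu isu son czr
Hunk 3: at line 3 remove [cjnkn] add [vxbe] -> 11 lines: wwtof eijjc gov dchzo vxbe exxih kropj qlu isu son czr
Hunk 4: at line 1 remove [gov,dchzo,vxbe] add [hzxzq,fqmk,obi] -> 11 lines: wwtof eijjc hzxzq fqmk obi exxih kropj qlu isu son czr
Hunk 5: at line 2 remove [fqmk,obi] add [uwc] -> 10 lines: wwtof eijjc hzxzq uwc exxih kropj qlu isu son czr
Final line count: 10

Answer: 10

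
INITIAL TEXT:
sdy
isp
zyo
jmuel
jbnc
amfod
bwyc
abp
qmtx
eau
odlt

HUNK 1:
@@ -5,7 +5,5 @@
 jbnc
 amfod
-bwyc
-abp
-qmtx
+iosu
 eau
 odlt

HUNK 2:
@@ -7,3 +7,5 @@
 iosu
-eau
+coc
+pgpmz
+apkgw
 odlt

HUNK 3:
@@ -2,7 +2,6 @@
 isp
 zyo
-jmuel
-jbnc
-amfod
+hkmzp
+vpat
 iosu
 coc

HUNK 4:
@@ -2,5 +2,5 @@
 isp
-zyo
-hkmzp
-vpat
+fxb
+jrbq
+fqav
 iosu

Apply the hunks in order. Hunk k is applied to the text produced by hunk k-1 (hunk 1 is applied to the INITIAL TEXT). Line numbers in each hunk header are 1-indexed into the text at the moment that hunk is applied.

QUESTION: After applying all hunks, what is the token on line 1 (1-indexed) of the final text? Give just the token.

Answer: sdy

Derivation:
Hunk 1: at line 5 remove [bwyc,abp,qmtx] add [iosu] -> 9 lines: sdy isp zyo jmuel jbnc amfod iosu eau odlt
Hunk 2: at line 7 remove [eau] add [coc,pgpmz,apkgw] -> 11 lines: sdy isp zyo jmuel jbnc amfod iosu coc pgpmz apkgw odlt
Hunk 3: at line 2 remove [jmuel,jbnc,amfod] add [hkmzp,vpat] -> 10 lines: sdy isp zyo hkmzp vpat iosu coc pgpmz apkgw odlt
Hunk 4: at line 2 remove [zyo,hkmzp,vpat] add [fxb,jrbq,fqav] -> 10 lines: sdy isp fxb jrbq fqav iosu coc pgpmz apkgw odlt
Final line 1: sdy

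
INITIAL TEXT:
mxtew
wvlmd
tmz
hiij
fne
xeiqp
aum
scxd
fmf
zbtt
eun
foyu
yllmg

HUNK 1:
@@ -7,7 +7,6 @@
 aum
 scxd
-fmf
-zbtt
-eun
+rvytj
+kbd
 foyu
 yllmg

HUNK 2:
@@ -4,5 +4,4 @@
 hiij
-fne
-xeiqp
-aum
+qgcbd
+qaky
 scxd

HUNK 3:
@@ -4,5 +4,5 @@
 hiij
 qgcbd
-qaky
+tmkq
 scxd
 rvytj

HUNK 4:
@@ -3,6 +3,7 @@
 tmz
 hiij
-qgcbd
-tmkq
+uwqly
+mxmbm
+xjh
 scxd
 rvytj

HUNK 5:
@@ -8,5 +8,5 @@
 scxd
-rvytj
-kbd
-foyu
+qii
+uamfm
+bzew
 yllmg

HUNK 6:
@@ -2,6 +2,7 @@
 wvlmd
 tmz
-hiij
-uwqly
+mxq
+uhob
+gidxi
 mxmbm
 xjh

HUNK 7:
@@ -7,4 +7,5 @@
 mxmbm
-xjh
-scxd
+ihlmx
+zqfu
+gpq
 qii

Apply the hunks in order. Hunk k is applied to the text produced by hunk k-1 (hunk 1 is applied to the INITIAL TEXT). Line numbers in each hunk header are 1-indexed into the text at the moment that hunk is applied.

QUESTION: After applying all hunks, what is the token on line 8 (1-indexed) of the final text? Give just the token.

Hunk 1: at line 7 remove [fmf,zbtt,eun] add [rvytj,kbd] -> 12 lines: mxtew wvlmd tmz hiij fne xeiqp aum scxd rvytj kbd foyu yllmg
Hunk 2: at line 4 remove [fne,xeiqp,aum] add [qgcbd,qaky] -> 11 lines: mxtew wvlmd tmz hiij qgcbd qaky scxd rvytj kbd foyu yllmg
Hunk 3: at line 4 remove [qaky] add [tmkq] -> 11 lines: mxtew wvlmd tmz hiij qgcbd tmkq scxd rvytj kbd foyu yllmg
Hunk 4: at line 3 remove [qgcbd,tmkq] add [uwqly,mxmbm,xjh] -> 12 lines: mxtew wvlmd tmz hiij uwqly mxmbm xjh scxd rvytj kbd foyu yllmg
Hunk 5: at line 8 remove [rvytj,kbd,foyu] add [qii,uamfm,bzew] -> 12 lines: mxtew wvlmd tmz hiij uwqly mxmbm xjh scxd qii uamfm bzew yllmg
Hunk 6: at line 2 remove [hiij,uwqly] add [mxq,uhob,gidxi] -> 13 lines: mxtew wvlmd tmz mxq uhob gidxi mxmbm xjh scxd qii uamfm bzew yllmg
Hunk 7: at line 7 remove [xjh,scxd] add [ihlmx,zqfu,gpq] -> 14 lines: mxtew wvlmd tmz mxq uhob gidxi mxmbm ihlmx zqfu gpq qii uamfm bzew yllmg
Final line 8: ihlmx

Answer: ihlmx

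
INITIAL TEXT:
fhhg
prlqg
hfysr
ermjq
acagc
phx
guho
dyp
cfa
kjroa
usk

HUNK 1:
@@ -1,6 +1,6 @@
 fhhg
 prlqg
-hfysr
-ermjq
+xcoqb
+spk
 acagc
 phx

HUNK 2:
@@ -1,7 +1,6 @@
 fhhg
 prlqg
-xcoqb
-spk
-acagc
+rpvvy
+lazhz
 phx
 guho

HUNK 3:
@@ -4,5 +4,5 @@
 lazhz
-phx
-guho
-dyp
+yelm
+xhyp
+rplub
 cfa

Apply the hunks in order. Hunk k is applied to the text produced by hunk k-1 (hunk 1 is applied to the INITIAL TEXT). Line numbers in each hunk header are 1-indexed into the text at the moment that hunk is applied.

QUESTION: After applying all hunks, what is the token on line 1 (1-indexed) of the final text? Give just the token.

Hunk 1: at line 1 remove [hfysr,ermjq] add [xcoqb,spk] -> 11 lines: fhhg prlqg xcoqb spk acagc phx guho dyp cfa kjroa usk
Hunk 2: at line 1 remove [xcoqb,spk,acagc] add [rpvvy,lazhz] -> 10 lines: fhhg prlqg rpvvy lazhz phx guho dyp cfa kjroa usk
Hunk 3: at line 4 remove [phx,guho,dyp] add [yelm,xhyp,rplub] -> 10 lines: fhhg prlqg rpvvy lazhz yelm xhyp rplub cfa kjroa usk
Final line 1: fhhg

Answer: fhhg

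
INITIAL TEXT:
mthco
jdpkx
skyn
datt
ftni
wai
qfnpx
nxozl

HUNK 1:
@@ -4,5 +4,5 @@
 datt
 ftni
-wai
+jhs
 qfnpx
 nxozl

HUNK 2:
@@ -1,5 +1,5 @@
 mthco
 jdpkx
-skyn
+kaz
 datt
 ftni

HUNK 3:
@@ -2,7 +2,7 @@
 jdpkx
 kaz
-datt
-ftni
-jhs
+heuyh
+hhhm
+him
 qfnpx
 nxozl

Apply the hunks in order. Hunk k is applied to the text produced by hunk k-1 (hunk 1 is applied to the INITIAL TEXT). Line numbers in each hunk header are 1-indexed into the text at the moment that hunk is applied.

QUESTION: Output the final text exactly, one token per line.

Answer: mthco
jdpkx
kaz
heuyh
hhhm
him
qfnpx
nxozl

Derivation:
Hunk 1: at line 4 remove [wai] add [jhs] -> 8 lines: mthco jdpkx skyn datt ftni jhs qfnpx nxozl
Hunk 2: at line 1 remove [skyn] add [kaz] -> 8 lines: mthco jdpkx kaz datt ftni jhs qfnpx nxozl
Hunk 3: at line 2 remove [datt,ftni,jhs] add [heuyh,hhhm,him] -> 8 lines: mthco jdpkx kaz heuyh hhhm him qfnpx nxozl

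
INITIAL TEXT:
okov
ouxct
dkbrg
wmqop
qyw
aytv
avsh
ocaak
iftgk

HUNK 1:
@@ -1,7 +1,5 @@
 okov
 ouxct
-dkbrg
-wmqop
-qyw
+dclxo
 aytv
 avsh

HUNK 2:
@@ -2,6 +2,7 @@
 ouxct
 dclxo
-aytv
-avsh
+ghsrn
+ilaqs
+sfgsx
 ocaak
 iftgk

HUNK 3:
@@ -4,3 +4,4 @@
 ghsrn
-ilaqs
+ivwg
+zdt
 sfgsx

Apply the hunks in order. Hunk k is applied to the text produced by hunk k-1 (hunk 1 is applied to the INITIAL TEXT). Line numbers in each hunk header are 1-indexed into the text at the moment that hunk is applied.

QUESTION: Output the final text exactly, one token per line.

Answer: okov
ouxct
dclxo
ghsrn
ivwg
zdt
sfgsx
ocaak
iftgk

Derivation:
Hunk 1: at line 1 remove [dkbrg,wmqop,qyw] add [dclxo] -> 7 lines: okov ouxct dclxo aytv avsh ocaak iftgk
Hunk 2: at line 2 remove [aytv,avsh] add [ghsrn,ilaqs,sfgsx] -> 8 lines: okov ouxct dclxo ghsrn ilaqs sfgsx ocaak iftgk
Hunk 3: at line 4 remove [ilaqs] add [ivwg,zdt] -> 9 lines: okov ouxct dclxo ghsrn ivwg zdt sfgsx ocaak iftgk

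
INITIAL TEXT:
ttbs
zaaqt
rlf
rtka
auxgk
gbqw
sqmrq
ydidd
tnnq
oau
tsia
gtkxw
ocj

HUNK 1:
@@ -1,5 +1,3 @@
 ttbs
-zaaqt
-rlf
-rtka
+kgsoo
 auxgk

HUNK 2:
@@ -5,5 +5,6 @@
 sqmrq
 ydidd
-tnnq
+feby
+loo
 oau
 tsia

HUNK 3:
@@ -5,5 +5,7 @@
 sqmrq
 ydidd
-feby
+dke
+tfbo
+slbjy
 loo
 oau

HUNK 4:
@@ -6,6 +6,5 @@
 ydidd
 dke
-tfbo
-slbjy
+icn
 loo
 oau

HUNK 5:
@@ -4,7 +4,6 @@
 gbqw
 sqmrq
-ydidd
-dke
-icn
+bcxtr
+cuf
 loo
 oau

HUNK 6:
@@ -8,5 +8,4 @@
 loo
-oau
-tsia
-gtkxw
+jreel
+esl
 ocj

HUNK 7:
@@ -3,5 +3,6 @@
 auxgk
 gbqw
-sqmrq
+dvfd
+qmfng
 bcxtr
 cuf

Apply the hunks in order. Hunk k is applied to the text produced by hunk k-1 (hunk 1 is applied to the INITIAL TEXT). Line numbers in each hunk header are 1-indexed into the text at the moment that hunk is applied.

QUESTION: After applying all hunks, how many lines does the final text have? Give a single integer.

Hunk 1: at line 1 remove [zaaqt,rlf,rtka] add [kgsoo] -> 11 lines: ttbs kgsoo auxgk gbqw sqmrq ydidd tnnq oau tsia gtkxw ocj
Hunk 2: at line 5 remove [tnnq] add [feby,loo] -> 12 lines: ttbs kgsoo auxgk gbqw sqmrq ydidd feby loo oau tsia gtkxw ocj
Hunk 3: at line 5 remove [feby] add [dke,tfbo,slbjy] -> 14 lines: ttbs kgsoo auxgk gbqw sqmrq ydidd dke tfbo slbjy loo oau tsia gtkxw ocj
Hunk 4: at line 6 remove [tfbo,slbjy] add [icn] -> 13 lines: ttbs kgsoo auxgk gbqw sqmrq ydidd dke icn loo oau tsia gtkxw ocj
Hunk 5: at line 4 remove [ydidd,dke,icn] add [bcxtr,cuf] -> 12 lines: ttbs kgsoo auxgk gbqw sqmrq bcxtr cuf loo oau tsia gtkxw ocj
Hunk 6: at line 8 remove [oau,tsia,gtkxw] add [jreel,esl] -> 11 lines: ttbs kgsoo auxgk gbqw sqmrq bcxtr cuf loo jreel esl ocj
Hunk 7: at line 3 remove [sqmrq] add [dvfd,qmfng] -> 12 lines: ttbs kgsoo auxgk gbqw dvfd qmfng bcxtr cuf loo jreel esl ocj
Final line count: 12

Answer: 12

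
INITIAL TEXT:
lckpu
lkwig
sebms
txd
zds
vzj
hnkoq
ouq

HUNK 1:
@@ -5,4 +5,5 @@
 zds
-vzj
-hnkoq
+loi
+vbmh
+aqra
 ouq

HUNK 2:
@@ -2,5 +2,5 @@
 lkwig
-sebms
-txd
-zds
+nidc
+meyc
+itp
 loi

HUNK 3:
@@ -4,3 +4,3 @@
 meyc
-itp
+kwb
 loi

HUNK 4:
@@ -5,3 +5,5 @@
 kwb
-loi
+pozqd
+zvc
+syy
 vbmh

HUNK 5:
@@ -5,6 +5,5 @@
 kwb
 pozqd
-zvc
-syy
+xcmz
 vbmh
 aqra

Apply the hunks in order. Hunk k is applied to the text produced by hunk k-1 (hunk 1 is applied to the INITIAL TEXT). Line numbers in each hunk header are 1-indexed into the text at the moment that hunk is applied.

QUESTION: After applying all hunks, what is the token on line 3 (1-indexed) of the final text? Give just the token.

Hunk 1: at line 5 remove [vzj,hnkoq] add [loi,vbmh,aqra] -> 9 lines: lckpu lkwig sebms txd zds loi vbmh aqra ouq
Hunk 2: at line 2 remove [sebms,txd,zds] add [nidc,meyc,itp] -> 9 lines: lckpu lkwig nidc meyc itp loi vbmh aqra ouq
Hunk 3: at line 4 remove [itp] add [kwb] -> 9 lines: lckpu lkwig nidc meyc kwb loi vbmh aqra ouq
Hunk 4: at line 5 remove [loi] add [pozqd,zvc,syy] -> 11 lines: lckpu lkwig nidc meyc kwb pozqd zvc syy vbmh aqra ouq
Hunk 5: at line 5 remove [zvc,syy] add [xcmz] -> 10 lines: lckpu lkwig nidc meyc kwb pozqd xcmz vbmh aqra ouq
Final line 3: nidc

Answer: nidc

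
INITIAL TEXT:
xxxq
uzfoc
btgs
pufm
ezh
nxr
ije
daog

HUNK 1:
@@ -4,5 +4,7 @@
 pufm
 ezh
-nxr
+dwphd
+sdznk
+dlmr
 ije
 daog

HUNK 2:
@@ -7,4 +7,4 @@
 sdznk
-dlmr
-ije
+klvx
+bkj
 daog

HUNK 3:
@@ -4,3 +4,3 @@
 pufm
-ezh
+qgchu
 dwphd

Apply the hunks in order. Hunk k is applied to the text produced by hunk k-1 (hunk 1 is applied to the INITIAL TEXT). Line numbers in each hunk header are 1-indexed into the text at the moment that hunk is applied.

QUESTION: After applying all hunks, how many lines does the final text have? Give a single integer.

Hunk 1: at line 4 remove [nxr] add [dwphd,sdznk,dlmr] -> 10 lines: xxxq uzfoc btgs pufm ezh dwphd sdznk dlmr ije daog
Hunk 2: at line 7 remove [dlmr,ije] add [klvx,bkj] -> 10 lines: xxxq uzfoc btgs pufm ezh dwphd sdznk klvx bkj daog
Hunk 3: at line 4 remove [ezh] add [qgchu] -> 10 lines: xxxq uzfoc btgs pufm qgchu dwphd sdznk klvx bkj daog
Final line count: 10

Answer: 10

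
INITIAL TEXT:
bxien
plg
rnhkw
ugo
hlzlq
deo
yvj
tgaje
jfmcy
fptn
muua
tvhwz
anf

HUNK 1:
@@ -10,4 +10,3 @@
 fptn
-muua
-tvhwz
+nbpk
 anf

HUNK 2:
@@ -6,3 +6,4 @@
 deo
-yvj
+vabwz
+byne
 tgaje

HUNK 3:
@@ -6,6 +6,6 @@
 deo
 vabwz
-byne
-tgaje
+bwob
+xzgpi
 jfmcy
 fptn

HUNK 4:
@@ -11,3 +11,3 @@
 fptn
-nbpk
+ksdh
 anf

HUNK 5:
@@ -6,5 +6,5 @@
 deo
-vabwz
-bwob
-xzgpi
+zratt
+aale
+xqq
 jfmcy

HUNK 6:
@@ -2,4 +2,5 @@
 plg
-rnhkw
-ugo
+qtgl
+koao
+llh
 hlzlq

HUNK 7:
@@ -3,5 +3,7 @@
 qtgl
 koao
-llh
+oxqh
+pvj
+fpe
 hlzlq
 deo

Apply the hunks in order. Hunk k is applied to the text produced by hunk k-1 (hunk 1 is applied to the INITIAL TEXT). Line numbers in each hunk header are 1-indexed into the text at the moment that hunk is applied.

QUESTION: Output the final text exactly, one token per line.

Answer: bxien
plg
qtgl
koao
oxqh
pvj
fpe
hlzlq
deo
zratt
aale
xqq
jfmcy
fptn
ksdh
anf

Derivation:
Hunk 1: at line 10 remove [muua,tvhwz] add [nbpk] -> 12 lines: bxien plg rnhkw ugo hlzlq deo yvj tgaje jfmcy fptn nbpk anf
Hunk 2: at line 6 remove [yvj] add [vabwz,byne] -> 13 lines: bxien plg rnhkw ugo hlzlq deo vabwz byne tgaje jfmcy fptn nbpk anf
Hunk 3: at line 6 remove [byne,tgaje] add [bwob,xzgpi] -> 13 lines: bxien plg rnhkw ugo hlzlq deo vabwz bwob xzgpi jfmcy fptn nbpk anf
Hunk 4: at line 11 remove [nbpk] add [ksdh] -> 13 lines: bxien plg rnhkw ugo hlzlq deo vabwz bwob xzgpi jfmcy fptn ksdh anf
Hunk 5: at line 6 remove [vabwz,bwob,xzgpi] add [zratt,aale,xqq] -> 13 lines: bxien plg rnhkw ugo hlzlq deo zratt aale xqq jfmcy fptn ksdh anf
Hunk 6: at line 2 remove [rnhkw,ugo] add [qtgl,koao,llh] -> 14 lines: bxien plg qtgl koao llh hlzlq deo zratt aale xqq jfmcy fptn ksdh anf
Hunk 7: at line 3 remove [llh] add [oxqh,pvj,fpe] -> 16 lines: bxien plg qtgl koao oxqh pvj fpe hlzlq deo zratt aale xqq jfmcy fptn ksdh anf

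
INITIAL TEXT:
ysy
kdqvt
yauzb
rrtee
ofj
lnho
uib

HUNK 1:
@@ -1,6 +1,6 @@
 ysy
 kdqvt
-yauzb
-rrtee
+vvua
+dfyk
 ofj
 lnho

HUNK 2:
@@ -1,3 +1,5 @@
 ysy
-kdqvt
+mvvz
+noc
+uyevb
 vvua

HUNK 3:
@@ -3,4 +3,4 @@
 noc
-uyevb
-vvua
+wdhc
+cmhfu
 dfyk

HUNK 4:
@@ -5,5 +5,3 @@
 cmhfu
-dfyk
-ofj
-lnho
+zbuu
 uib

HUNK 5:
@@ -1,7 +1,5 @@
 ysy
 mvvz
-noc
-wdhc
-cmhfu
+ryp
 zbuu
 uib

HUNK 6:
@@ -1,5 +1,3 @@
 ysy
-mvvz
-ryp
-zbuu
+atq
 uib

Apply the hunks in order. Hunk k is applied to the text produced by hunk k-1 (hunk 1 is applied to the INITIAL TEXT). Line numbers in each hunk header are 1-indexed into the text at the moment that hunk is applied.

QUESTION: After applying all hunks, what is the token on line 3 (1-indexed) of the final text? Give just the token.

Answer: uib

Derivation:
Hunk 1: at line 1 remove [yauzb,rrtee] add [vvua,dfyk] -> 7 lines: ysy kdqvt vvua dfyk ofj lnho uib
Hunk 2: at line 1 remove [kdqvt] add [mvvz,noc,uyevb] -> 9 lines: ysy mvvz noc uyevb vvua dfyk ofj lnho uib
Hunk 3: at line 3 remove [uyevb,vvua] add [wdhc,cmhfu] -> 9 lines: ysy mvvz noc wdhc cmhfu dfyk ofj lnho uib
Hunk 4: at line 5 remove [dfyk,ofj,lnho] add [zbuu] -> 7 lines: ysy mvvz noc wdhc cmhfu zbuu uib
Hunk 5: at line 1 remove [noc,wdhc,cmhfu] add [ryp] -> 5 lines: ysy mvvz ryp zbuu uib
Hunk 6: at line 1 remove [mvvz,ryp,zbuu] add [atq] -> 3 lines: ysy atq uib
Final line 3: uib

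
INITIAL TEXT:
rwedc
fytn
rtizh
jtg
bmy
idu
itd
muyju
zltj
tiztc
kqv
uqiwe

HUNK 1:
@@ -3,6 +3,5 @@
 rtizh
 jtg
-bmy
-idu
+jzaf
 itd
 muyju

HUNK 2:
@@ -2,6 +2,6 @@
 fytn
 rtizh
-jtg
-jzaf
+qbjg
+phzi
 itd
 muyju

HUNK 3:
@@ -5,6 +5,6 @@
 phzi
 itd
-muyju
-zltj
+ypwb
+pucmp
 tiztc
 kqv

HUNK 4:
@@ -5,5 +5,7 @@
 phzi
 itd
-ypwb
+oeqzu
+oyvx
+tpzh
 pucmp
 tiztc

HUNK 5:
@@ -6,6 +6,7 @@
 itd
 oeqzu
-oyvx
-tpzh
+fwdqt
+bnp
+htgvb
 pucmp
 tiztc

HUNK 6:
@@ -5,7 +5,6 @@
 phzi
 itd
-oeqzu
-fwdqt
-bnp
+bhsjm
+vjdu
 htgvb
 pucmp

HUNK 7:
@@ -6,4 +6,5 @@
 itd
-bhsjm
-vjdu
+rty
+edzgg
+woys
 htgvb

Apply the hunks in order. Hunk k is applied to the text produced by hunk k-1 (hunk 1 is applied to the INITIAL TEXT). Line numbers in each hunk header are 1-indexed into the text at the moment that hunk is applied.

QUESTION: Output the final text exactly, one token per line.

Answer: rwedc
fytn
rtizh
qbjg
phzi
itd
rty
edzgg
woys
htgvb
pucmp
tiztc
kqv
uqiwe

Derivation:
Hunk 1: at line 3 remove [bmy,idu] add [jzaf] -> 11 lines: rwedc fytn rtizh jtg jzaf itd muyju zltj tiztc kqv uqiwe
Hunk 2: at line 2 remove [jtg,jzaf] add [qbjg,phzi] -> 11 lines: rwedc fytn rtizh qbjg phzi itd muyju zltj tiztc kqv uqiwe
Hunk 3: at line 5 remove [muyju,zltj] add [ypwb,pucmp] -> 11 lines: rwedc fytn rtizh qbjg phzi itd ypwb pucmp tiztc kqv uqiwe
Hunk 4: at line 5 remove [ypwb] add [oeqzu,oyvx,tpzh] -> 13 lines: rwedc fytn rtizh qbjg phzi itd oeqzu oyvx tpzh pucmp tiztc kqv uqiwe
Hunk 5: at line 6 remove [oyvx,tpzh] add [fwdqt,bnp,htgvb] -> 14 lines: rwedc fytn rtizh qbjg phzi itd oeqzu fwdqt bnp htgvb pucmp tiztc kqv uqiwe
Hunk 6: at line 5 remove [oeqzu,fwdqt,bnp] add [bhsjm,vjdu] -> 13 lines: rwedc fytn rtizh qbjg phzi itd bhsjm vjdu htgvb pucmp tiztc kqv uqiwe
Hunk 7: at line 6 remove [bhsjm,vjdu] add [rty,edzgg,woys] -> 14 lines: rwedc fytn rtizh qbjg phzi itd rty edzgg woys htgvb pucmp tiztc kqv uqiwe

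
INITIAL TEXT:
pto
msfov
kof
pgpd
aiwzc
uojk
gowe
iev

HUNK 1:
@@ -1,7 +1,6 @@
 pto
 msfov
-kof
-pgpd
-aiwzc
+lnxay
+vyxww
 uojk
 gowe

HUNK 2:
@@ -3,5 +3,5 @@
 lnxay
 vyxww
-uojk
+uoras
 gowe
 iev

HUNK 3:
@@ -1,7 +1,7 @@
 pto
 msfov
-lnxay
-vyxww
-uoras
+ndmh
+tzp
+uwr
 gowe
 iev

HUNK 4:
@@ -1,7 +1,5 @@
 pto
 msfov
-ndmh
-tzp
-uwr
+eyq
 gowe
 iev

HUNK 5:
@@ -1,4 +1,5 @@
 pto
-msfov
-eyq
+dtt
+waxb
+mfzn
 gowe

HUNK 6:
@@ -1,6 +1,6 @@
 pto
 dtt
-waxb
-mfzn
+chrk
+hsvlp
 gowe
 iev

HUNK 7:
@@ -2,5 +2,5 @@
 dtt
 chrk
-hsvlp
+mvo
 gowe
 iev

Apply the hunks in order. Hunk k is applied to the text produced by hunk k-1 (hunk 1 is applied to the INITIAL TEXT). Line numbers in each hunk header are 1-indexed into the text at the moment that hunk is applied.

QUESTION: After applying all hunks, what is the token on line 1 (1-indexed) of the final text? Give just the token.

Hunk 1: at line 1 remove [kof,pgpd,aiwzc] add [lnxay,vyxww] -> 7 lines: pto msfov lnxay vyxww uojk gowe iev
Hunk 2: at line 3 remove [uojk] add [uoras] -> 7 lines: pto msfov lnxay vyxww uoras gowe iev
Hunk 3: at line 1 remove [lnxay,vyxww,uoras] add [ndmh,tzp,uwr] -> 7 lines: pto msfov ndmh tzp uwr gowe iev
Hunk 4: at line 1 remove [ndmh,tzp,uwr] add [eyq] -> 5 lines: pto msfov eyq gowe iev
Hunk 5: at line 1 remove [msfov,eyq] add [dtt,waxb,mfzn] -> 6 lines: pto dtt waxb mfzn gowe iev
Hunk 6: at line 1 remove [waxb,mfzn] add [chrk,hsvlp] -> 6 lines: pto dtt chrk hsvlp gowe iev
Hunk 7: at line 2 remove [hsvlp] add [mvo] -> 6 lines: pto dtt chrk mvo gowe iev
Final line 1: pto

Answer: pto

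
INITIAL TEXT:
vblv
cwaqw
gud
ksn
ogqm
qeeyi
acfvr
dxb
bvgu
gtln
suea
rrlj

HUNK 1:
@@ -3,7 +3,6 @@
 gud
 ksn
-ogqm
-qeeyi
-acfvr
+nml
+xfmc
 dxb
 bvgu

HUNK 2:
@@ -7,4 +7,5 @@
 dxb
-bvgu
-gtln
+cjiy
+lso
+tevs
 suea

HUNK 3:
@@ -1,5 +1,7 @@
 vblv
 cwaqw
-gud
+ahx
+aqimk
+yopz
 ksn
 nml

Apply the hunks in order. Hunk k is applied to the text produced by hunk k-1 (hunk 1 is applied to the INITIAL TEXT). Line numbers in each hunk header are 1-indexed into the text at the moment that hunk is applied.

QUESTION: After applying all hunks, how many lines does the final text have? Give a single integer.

Hunk 1: at line 3 remove [ogqm,qeeyi,acfvr] add [nml,xfmc] -> 11 lines: vblv cwaqw gud ksn nml xfmc dxb bvgu gtln suea rrlj
Hunk 2: at line 7 remove [bvgu,gtln] add [cjiy,lso,tevs] -> 12 lines: vblv cwaqw gud ksn nml xfmc dxb cjiy lso tevs suea rrlj
Hunk 3: at line 1 remove [gud] add [ahx,aqimk,yopz] -> 14 lines: vblv cwaqw ahx aqimk yopz ksn nml xfmc dxb cjiy lso tevs suea rrlj
Final line count: 14

Answer: 14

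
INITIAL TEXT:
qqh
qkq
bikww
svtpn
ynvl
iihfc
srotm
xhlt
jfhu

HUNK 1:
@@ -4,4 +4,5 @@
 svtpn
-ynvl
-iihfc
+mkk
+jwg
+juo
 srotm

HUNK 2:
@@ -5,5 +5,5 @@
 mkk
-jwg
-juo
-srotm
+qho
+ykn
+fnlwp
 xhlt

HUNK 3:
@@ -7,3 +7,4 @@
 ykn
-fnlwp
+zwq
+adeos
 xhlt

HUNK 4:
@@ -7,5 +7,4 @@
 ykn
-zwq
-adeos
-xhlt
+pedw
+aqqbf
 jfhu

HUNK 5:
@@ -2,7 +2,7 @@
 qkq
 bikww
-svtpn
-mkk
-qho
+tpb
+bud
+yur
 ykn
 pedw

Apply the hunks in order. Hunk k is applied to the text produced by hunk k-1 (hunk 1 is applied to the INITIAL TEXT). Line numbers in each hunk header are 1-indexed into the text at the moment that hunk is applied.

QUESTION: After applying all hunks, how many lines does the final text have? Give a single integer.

Answer: 10

Derivation:
Hunk 1: at line 4 remove [ynvl,iihfc] add [mkk,jwg,juo] -> 10 lines: qqh qkq bikww svtpn mkk jwg juo srotm xhlt jfhu
Hunk 2: at line 5 remove [jwg,juo,srotm] add [qho,ykn,fnlwp] -> 10 lines: qqh qkq bikww svtpn mkk qho ykn fnlwp xhlt jfhu
Hunk 3: at line 7 remove [fnlwp] add [zwq,adeos] -> 11 lines: qqh qkq bikww svtpn mkk qho ykn zwq adeos xhlt jfhu
Hunk 4: at line 7 remove [zwq,adeos,xhlt] add [pedw,aqqbf] -> 10 lines: qqh qkq bikww svtpn mkk qho ykn pedw aqqbf jfhu
Hunk 5: at line 2 remove [svtpn,mkk,qho] add [tpb,bud,yur] -> 10 lines: qqh qkq bikww tpb bud yur ykn pedw aqqbf jfhu
Final line count: 10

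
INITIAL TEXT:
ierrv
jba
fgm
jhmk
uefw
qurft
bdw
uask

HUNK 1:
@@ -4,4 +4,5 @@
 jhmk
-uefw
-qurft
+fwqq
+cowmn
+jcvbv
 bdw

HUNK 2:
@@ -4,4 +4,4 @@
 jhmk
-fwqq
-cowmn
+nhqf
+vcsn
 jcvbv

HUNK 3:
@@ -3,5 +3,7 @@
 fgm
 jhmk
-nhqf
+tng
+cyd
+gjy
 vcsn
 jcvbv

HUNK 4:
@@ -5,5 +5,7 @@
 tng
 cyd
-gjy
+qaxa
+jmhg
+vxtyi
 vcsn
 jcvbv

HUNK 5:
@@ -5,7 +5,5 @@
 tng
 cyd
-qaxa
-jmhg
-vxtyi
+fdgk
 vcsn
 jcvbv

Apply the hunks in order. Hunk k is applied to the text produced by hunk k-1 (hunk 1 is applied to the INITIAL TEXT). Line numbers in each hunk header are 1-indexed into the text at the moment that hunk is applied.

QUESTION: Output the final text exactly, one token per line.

Hunk 1: at line 4 remove [uefw,qurft] add [fwqq,cowmn,jcvbv] -> 9 lines: ierrv jba fgm jhmk fwqq cowmn jcvbv bdw uask
Hunk 2: at line 4 remove [fwqq,cowmn] add [nhqf,vcsn] -> 9 lines: ierrv jba fgm jhmk nhqf vcsn jcvbv bdw uask
Hunk 3: at line 3 remove [nhqf] add [tng,cyd,gjy] -> 11 lines: ierrv jba fgm jhmk tng cyd gjy vcsn jcvbv bdw uask
Hunk 4: at line 5 remove [gjy] add [qaxa,jmhg,vxtyi] -> 13 lines: ierrv jba fgm jhmk tng cyd qaxa jmhg vxtyi vcsn jcvbv bdw uask
Hunk 5: at line 5 remove [qaxa,jmhg,vxtyi] add [fdgk] -> 11 lines: ierrv jba fgm jhmk tng cyd fdgk vcsn jcvbv bdw uask

Answer: ierrv
jba
fgm
jhmk
tng
cyd
fdgk
vcsn
jcvbv
bdw
uask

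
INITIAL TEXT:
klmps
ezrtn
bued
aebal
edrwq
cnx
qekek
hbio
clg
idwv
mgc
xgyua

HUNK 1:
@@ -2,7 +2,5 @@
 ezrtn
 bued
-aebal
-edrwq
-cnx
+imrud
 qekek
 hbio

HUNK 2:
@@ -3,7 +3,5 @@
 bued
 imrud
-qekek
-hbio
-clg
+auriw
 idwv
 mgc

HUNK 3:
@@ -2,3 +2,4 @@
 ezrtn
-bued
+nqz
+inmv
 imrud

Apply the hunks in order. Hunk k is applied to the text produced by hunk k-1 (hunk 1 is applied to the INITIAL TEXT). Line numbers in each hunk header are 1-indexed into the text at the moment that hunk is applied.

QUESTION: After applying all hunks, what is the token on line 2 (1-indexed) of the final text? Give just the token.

Answer: ezrtn

Derivation:
Hunk 1: at line 2 remove [aebal,edrwq,cnx] add [imrud] -> 10 lines: klmps ezrtn bued imrud qekek hbio clg idwv mgc xgyua
Hunk 2: at line 3 remove [qekek,hbio,clg] add [auriw] -> 8 lines: klmps ezrtn bued imrud auriw idwv mgc xgyua
Hunk 3: at line 2 remove [bued] add [nqz,inmv] -> 9 lines: klmps ezrtn nqz inmv imrud auriw idwv mgc xgyua
Final line 2: ezrtn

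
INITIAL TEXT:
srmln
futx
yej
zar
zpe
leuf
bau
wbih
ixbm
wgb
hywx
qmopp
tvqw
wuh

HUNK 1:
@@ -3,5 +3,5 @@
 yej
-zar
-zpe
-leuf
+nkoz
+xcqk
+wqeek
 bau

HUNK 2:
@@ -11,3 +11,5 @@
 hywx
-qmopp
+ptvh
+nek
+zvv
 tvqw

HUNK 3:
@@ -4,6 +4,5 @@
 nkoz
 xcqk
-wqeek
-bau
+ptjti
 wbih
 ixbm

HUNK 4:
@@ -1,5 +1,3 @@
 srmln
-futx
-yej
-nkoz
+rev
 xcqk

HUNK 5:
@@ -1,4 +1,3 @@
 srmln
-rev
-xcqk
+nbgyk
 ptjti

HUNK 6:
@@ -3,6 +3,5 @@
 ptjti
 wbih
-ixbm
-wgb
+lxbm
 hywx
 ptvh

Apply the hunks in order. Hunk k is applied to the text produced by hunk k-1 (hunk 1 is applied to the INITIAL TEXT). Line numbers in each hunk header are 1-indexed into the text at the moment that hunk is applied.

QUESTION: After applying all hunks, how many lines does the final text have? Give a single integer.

Hunk 1: at line 3 remove [zar,zpe,leuf] add [nkoz,xcqk,wqeek] -> 14 lines: srmln futx yej nkoz xcqk wqeek bau wbih ixbm wgb hywx qmopp tvqw wuh
Hunk 2: at line 11 remove [qmopp] add [ptvh,nek,zvv] -> 16 lines: srmln futx yej nkoz xcqk wqeek bau wbih ixbm wgb hywx ptvh nek zvv tvqw wuh
Hunk 3: at line 4 remove [wqeek,bau] add [ptjti] -> 15 lines: srmln futx yej nkoz xcqk ptjti wbih ixbm wgb hywx ptvh nek zvv tvqw wuh
Hunk 4: at line 1 remove [futx,yej,nkoz] add [rev] -> 13 lines: srmln rev xcqk ptjti wbih ixbm wgb hywx ptvh nek zvv tvqw wuh
Hunk 5: at line 1 remove [rev,xcqk] add [nbgyk] -> 12 lines: srmln nbgyk ptjti wbih ixbm wgb hywx ptvh nek zvv tvqw wuh
Hunk 6: at line 3 remove [ixbm,wgb] add [lxbm] -> 11 lines: srmln nbgyk ptjti wbih lxbm hywx ptvh nek zvv tvqw wuh
Final line count: 11

Answer: 11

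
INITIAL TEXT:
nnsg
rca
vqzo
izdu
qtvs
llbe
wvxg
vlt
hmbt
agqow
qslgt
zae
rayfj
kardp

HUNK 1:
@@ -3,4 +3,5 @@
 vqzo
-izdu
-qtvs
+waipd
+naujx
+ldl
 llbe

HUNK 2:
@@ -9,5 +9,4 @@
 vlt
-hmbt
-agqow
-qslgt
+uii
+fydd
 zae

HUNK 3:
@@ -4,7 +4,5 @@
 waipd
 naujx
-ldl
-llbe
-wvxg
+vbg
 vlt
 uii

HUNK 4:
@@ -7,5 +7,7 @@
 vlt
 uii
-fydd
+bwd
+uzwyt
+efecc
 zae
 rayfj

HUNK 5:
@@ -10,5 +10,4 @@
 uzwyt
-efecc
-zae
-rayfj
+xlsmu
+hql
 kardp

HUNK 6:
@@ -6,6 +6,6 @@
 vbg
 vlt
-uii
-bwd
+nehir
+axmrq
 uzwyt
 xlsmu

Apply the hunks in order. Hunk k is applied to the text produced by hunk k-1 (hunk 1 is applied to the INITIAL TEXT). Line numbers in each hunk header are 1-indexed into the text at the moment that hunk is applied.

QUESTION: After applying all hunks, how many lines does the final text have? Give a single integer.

Hunk 1: at line 3 remove [izdu,qtvs] add [waipd,naujx,ldl] -> 15 lines: nnsg rca vqzo waipd naujx ldl llbe wvxg vlt hmbt agqow qslgt zae rayfj kardp
Hunk 2: at line 9 remove [hmbt,agqow,qslgt] add [uii,fydd] -> 14 lines: nnsg rca vqzo waipd naujx ldl llbe wvxg vlt uii fydd zae rayfj kardp
Hunk 3: at line 4 remove [ldl,llbe,wvxg] add [vbg] -> 12 lines: nnsg rca vqzo waipd naujx vbg vlt uii fydd zae rayfj kardp
Hunk 4: at line 7 remove [fydd] add [bwd,uzwyt,efecc] -> 14 lines: nnsg rca vqzo waipd naujx vbg vlt uii bwd uzwyt efecc zae rayfj kardp
Hunk 5: at line 10 remove [efecc,zae,rayfj] add [xlsmu,hql] -> 13 lines: nnsg rca vqzo waipd naujx vbg vlt uii bwd uzwyt xlsmu hql kardp
Hunk 6: at line 6 remove [uii,bwd] add [nehir,axmrq] -> 13 lines: nnsg rca vqzo waipd naujx vbg vlt nehir axmrq uzwyt xlsmu hql kardp
Final line count: 13

Answer: 13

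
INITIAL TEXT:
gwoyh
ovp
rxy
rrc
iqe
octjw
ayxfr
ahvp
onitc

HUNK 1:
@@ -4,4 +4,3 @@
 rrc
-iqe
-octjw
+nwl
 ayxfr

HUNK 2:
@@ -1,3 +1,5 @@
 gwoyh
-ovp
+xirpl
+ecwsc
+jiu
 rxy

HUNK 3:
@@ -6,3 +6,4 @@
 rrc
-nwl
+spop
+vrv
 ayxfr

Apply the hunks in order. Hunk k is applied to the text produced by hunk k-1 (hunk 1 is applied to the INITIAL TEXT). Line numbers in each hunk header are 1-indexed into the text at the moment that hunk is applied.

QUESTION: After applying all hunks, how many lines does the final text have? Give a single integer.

Hunk 1: at line 4 remove [iqe,octjw] add [nwl] -> 8 lines: gwoyh ovp rxy rrc nwl ayxfr ahvp onitc
Hunk 2: at line 1 remove [ovp] add [xirpl,ecwsc,jiu] -> 10 lines: gwoyh xirpl ecwsc jiu rxy rrc nwl ayxfr ahvp onitc
Hunk 3: at line 6 remove [nwl] add [spop,vrv] -> 11 lines: gwoyh xirpl ecwsc jiu rxy rrc spop vrv ayxfr ahvp onitc
Final line count: 11

Answer: 11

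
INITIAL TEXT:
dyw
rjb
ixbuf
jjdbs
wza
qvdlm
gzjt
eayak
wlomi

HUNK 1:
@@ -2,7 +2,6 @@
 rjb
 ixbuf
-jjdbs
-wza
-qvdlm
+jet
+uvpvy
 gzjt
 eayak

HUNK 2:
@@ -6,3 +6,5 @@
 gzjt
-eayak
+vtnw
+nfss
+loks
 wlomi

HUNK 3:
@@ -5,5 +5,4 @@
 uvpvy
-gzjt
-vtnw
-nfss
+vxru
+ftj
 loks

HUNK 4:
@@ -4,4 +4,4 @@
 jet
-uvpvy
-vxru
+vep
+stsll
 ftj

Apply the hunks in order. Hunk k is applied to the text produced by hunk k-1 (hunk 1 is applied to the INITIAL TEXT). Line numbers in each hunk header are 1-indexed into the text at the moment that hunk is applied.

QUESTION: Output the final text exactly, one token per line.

Answer: dyw
rjb
ixbuf
jet
vep
stsll
ftj
loks
wlomi

Derivation:
Hunk 1: at line 2 remove [jjdbs,wza,qvdlm] add [jet,uvpvy] -> 8 lines: dyw rjb ixbuf jet uvpvy gzjt eayak wlomi
Hunk 2: at line 6 remove [eayak] add [vtnw,nfss,loks] -> 10 lines: dyw rjb ixbuf jet uvpvy gzjt vtnw nfss loks wlomi
Hunk 3: at line 5 remove [gzjt,vtnw,nfss] add [vxru,ftj] -> 9 lines: dyw rjb ixbuf jet uvpvy vxru ftj loks wlomi
Hunk 4: at line 4 remove [uvpvy,vxru] add [vep,stsll] -> 9 lines: dyw rjb ixbuf jet vep stsll ftj loks wlomi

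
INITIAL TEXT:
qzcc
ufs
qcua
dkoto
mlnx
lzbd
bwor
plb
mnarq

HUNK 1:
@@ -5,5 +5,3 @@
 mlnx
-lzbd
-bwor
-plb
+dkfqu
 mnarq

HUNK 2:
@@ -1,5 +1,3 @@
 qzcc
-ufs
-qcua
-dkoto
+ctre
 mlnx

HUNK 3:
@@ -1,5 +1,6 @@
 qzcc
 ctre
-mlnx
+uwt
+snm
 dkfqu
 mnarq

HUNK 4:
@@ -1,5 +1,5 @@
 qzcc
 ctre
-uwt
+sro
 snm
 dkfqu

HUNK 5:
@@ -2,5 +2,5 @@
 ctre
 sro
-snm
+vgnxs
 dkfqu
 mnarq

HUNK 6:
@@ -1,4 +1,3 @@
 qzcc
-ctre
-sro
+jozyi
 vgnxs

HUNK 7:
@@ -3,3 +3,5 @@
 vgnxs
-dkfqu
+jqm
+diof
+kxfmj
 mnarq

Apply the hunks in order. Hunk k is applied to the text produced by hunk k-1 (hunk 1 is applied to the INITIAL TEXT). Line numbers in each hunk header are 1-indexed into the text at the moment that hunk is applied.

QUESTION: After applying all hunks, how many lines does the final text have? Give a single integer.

Answer: 7

Derivation:
Hunk 1: at line 5 remove [lzbd,bwor,plb] add [dkfqu] -> 7 lines: qzcc ufs qcua dkoto mlnx dkfqu mnarq
Hunk 2: at line 1 remove [ufs,qcua,dkoto] add [ctre] -> 5 lines: qzcc ctre mlnx dkfqu mnarq
Hunk 3: at line 1 remove [mlnx] add [uwt,snm] -> 6 lines: qzcc ctre uwt snm dkfqu mnarq
Hunk 4: at line 1 remove [uwt] add [sro] -> 6 lines: qzcc ctre sro snm dkfqu mnarq
Hunk 5: at line 2 remove [snm] add [vgnxs] -> 6 lines: qzcc ctre sro vgnxs dkfqu mnarq
Hunk 6: at line 1 remove [ctre,sro] add [jozyi] -> 5 lines: qzcc jozyi vgnxs dkfqu mnarq
Hunk 7: at line 3 remove [dkfqu] add [jqm,diof,kxfmj] -> 7 lines: qzcc jozyi vgnxs jqm diof kxfmj mnarq
Final line count: 7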